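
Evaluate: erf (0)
erf(0) = 0 (error function is odd and erf(0) = 0 by definition)

Answer: 0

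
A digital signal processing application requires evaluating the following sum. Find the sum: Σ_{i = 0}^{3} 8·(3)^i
Geometric series: S=a(1 - r^n)/(1 - r)
a=8, r=3, n=4
S=8(1-81)/-2=320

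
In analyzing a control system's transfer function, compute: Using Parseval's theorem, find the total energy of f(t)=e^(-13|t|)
Parseval's theorem: E = integral |f(t)|^2 dt = (1/2pi) integral |F(omega)|^2 domega
E = integral_{-inf}^{inf} e^(-26|t|) dt = 2 * integral_0^inf e^(-26t) dt = 2/(2 * 13) = 1/13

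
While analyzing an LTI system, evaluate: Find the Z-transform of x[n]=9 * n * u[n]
Z{n * u[n]}=z/(z-1)^2
By linearity: Z{9 * n * u[n]}=9z/(z-1)^2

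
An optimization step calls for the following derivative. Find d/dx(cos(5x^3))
Chain rule: d/dx[cos(u)]=-sin(u)·u' where u=5x^3
u'=15x^2

Answer: -15x^2·sin(5x^3)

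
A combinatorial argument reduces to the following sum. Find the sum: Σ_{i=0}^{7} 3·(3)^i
Geometric series: S = a(1 - r^n)/(1 - r)
a = 3, r = 3, n = 8
S = 3(1-6561)/-2 = 9840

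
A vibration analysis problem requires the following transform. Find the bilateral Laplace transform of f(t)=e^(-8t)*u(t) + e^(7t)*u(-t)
For e^(-8t)*u(t): L = 1/(s + 8), Re(s) > -8
For e^(7t)*u(-t): L = -1/(s-7), Re(s) < 7
Combined: F(s) = 1/(s + 8) - 1/(s-7), -8 < Re(s) < 7

Answer: 1/(s + 8) - 1/(s-7), ROC: -8 < Re(s) < 7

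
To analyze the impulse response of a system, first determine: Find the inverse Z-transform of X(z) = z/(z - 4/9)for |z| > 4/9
Standard pair: z/(z-a) <-> a^n*u[n] for causal signals
With a=4/9: x[n]=(4/9)^n*u[n]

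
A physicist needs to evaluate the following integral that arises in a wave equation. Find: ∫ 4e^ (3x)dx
Since d/dx[e^(3x)] = 3e^(3x), we get 4/3 e^(3x)+C

Answer: (4/3)e^(3x)+C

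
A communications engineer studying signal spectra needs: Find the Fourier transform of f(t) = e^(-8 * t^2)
The Fourier transform of a Gaussian e^(-a*t^2) is sqrt(pi/a)*e^(-omega^2/(4a)).
With a=8: F(omega)=sqrt(pi/8)*e^(-omega^2/32)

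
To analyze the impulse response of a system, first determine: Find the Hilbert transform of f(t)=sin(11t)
The Hilbert transform shifts each frequency component by -pi/2.
H{sin(wt)} = -cos(wt)
With w = 11: H{sin(11t)} = -cos(11t)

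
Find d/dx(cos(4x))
Chain rule: d/dx[cos(u)] = -sin(u)·u' where u = 4x
u' = 4

Answer: -4·sin(4x)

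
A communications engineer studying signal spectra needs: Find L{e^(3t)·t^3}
First shifting: L{e^(at)f(t)}=F(s-a)
L{t^3}=6/s^4
Shift s → s-3: 6/(s-3)^4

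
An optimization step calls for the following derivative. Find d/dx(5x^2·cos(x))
Product rule: (fg)' = f'g+fg'
f = 5x^2, f' = 10x
g = cos(x), g' = -sin(x)

Answer: 10x·cos(x)-5x^2·sin(x)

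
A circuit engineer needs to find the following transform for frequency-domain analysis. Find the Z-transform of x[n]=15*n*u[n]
Z{n * u[n]} = z/(z-1)^2
By linearity: Z{15 * n * u[n]} = 15z/(z-1)^2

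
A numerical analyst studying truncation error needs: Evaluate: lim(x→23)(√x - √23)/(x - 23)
Multiply by conjugate (√x + √23)/(√x + √23):
= (x - 23)/((x - 23)(√x + √23)) = 1/(√x + √23)
As x → 23: 1/(2√23)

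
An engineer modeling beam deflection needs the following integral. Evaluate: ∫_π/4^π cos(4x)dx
Antiderivative: sin(4x)/4
Evaluate at bounds: [sin(4·π)/4] - [sin(4·π/4)/4]
= ((0) - (0))/4 = 0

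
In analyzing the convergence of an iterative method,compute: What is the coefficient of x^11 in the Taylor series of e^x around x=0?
Taylor series of e^x=Σ x^n/n!
Coefficient of x^11=1/11!=1/39916800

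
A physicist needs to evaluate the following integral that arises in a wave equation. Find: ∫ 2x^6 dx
Using power rule: ∫ 2x^6 dx=2/7 x^7+C=(2/7)x^7+C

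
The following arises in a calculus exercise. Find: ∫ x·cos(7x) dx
By parts: u=x, dv=cos(7x) dx
du=dx, v=sin(7x)/7
=x·sin(7x)/7+cos(7x)/7²+C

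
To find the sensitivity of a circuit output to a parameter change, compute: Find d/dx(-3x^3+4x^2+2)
Power rule: d/dx(ax^n)=n·a·x^(n-1)
Term by term: -9·x^2+8·x

Answer: -9x^2+8x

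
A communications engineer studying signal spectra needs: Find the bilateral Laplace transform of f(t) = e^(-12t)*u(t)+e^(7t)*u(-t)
For e^(-12t)*u(t): L = 1/(s+12), Re(s) > -12
For e^(7t)*u(-t): L = -1/(s-7), Re(s) < 7
Combined: F(s) = 1/(s+12)-1/(s-7), -12 < Re(s) < 7

Answer: 1/(s+12)-1/(s-7), ROC: -12 < Re(s) < 7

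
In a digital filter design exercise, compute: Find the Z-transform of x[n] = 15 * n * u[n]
Z{n * u[n]}=z/(z-1)^2
By linearity: Z{15 * n * u[n]}=15z/(z-1)^2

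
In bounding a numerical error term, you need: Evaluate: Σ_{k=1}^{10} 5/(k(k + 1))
Partial fractions: 5/(k(k + 1)) = 5/k - 5/(k + 1)
Telescoping sum: 5(1 - 1/11) = 5·10/11

Answer: 50/11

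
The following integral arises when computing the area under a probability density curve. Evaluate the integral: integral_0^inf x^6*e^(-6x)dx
This is a Gamma integral. Substitute u = 6x (du = 6 dx):
integral_0^inf x^6 * e^(-6x) dx = (1/6^7) integral_0^inf u^6 * e^(-u) du
= Gamma(7)/6^7 = 6!/6^7 = 720/279936

Answer: 5/1944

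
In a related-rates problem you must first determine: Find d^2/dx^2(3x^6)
Apply power rule 2 times:
d^1: 18x^5
d^2: 90x^4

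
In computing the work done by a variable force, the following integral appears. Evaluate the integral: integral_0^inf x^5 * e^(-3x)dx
This is a Gamma integral. Substitute u = 3x (du = 3 dx):
integral_0^inf x^5*e^(-3x) dx = (1/3^6) integral_0^inf u^5*e^(-u) du
= Gamma(6)/3^6 = 5!/3^6 = 120/729

Answer: 40/243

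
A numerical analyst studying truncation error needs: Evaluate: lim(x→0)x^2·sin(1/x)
Squeeze theorem: -|x^2| ≤ x^2·sin(1/x) ≤ |x^2|
Since x^2 → 0 as x → 0, by squeeze theorem the limit is 0

Answer: 0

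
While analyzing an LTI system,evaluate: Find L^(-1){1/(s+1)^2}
L^(-1){1/(s-a)^n}=t^(n-1)·e^(at)/(n-1)!
Here a=-1, n=2: t^1·e^(-t)/1

Answer: t·e^(-t)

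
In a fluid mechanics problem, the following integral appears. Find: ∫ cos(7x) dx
Using substitution u=7x: ∫ cos(u) du/7=sin(u)/7 + C

Answer: (1/7)sin(7x) + C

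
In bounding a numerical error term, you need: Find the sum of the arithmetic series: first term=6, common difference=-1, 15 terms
Last term: a_n=6+(15-1)·-1=-8
Sum=n(a_1+a_n)/2=15(6+(-8))/2=-15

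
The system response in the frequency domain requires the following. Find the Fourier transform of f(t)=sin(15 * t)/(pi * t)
sin(W * t)/(pi * t) = (W/pi) * sinc(W * t/pi) is the impulse response of the ideal low-pass filter with cutoff W (here W = 15).
Its Fourier transform is a rectangular function:
F(omega) = 1 for |omega| < 15, 0 otherwise

Answer: rect(omega/30) [i.e., 1 for |omega| < 15, 0 otherwise]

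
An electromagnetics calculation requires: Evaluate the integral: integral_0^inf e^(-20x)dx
integral_0^inf e^(-20x) dx=[-1/20 * e^(-20x)]_0^inf
=0 - (-1/20)=1/20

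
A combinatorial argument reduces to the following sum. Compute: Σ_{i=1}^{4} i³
Using formula: Σ i^3=[n(n+1)/2]²=[4·5/2]²=100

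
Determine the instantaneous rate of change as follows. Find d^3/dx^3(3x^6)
Apply power rule 3 times:
d^1: 18x^5
d^2: 90x^4
d^3: 360x^3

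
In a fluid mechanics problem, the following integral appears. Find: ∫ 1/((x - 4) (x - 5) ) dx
Partial fractions: 1/((x-4)(x-5))=A/(x-4)+B/(x-5)
A=-1, B=1
∫ [-1· 1/(x-4)+1· 1/(x-5)] dx
=(1)[ln|x-5| - ln|x-4|]+C

Answer: ln|(x-5)/(x-4)|+C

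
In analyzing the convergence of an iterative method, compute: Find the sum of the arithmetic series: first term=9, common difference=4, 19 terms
Last term: a_n = 9+(19-1)·4 = 81
Sum = n(a_1+a_n)/2 = 19(9+81)/2 = 855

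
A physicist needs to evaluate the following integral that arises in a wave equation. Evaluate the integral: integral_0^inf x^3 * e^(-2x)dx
This is a Gamma integral. Substitute u=2x (du=2 dx):
integral_0^inf x^3 * e^(-2x) dx=(1/2^4) integral_0^inf u^3 * e^(-u) du
=Gamma(4)/2^4=3!/2^4=6/16

Answer: 3/8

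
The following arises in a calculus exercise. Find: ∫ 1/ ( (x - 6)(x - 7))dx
Partial fractions: 1/((x-6)(x-7)) = A/(x-6)+B/(x-7)
A = -1, B = 1
∫ [-1· 1/(x-6)+1· 1/(x-7)] dx
= (1)[ln|x-7| - ln|x-6|]+C

Answer: ln|(x-7)/(x-6)|+C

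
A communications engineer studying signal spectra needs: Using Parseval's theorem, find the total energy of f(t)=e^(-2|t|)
Parseval's theorem: E=integral |f(t)|^2 dt=(1/2pi) integral |F(omega)|^2 domega
E=integral_{-inf}^{inf} e^(-4|t|) dt=2*integral_0^inf e^(-4t) dt=2/(2*2)=1/2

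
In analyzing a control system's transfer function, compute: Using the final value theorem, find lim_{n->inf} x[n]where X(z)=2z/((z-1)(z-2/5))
Final value theorem: lim x[n] = lim_{z->1} (z-1)*X(z)
(z-1)*X(z) = 2z/(z-2/5)
As z->1: 2/(1 - 2/5) = 2/(3/5) = 10/3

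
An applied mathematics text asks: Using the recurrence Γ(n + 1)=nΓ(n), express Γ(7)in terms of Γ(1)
Γ(7)=6Γ(6)=6·5Γ(5)=...=6!·Γ(1)=720·Γ(1)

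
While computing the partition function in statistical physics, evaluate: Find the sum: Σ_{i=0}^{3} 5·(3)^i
Geometric series: S=a(1 - r^n)/(1 - r)
a=5, r=3, n=4
S=5(1-81)/-2=200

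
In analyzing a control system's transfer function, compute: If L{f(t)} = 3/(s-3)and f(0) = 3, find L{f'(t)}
L{f'(t)} = s·F(s) - f(0) = 3s/(s-3) - 3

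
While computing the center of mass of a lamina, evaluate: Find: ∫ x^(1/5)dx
Power rule: ∫ x^(1/5) dx = x^(6/5)/(6/5) + C

Answer: (5/6)·x^(6/5) + C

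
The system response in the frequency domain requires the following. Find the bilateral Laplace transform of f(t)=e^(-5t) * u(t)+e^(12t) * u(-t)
For e^(-5t) * u(t): L = 1/(s+5), Re(s) > -5
For e^(12t) * u(-t): L = -1/(s-12), Re(s) < 12
Combined: F(s) = 1/(s+5)-1/(s-12), -5 < Re(s) < 12

Answer: 1/(s+5)-1/(s-12), ROC: -5 < Re(s) < 12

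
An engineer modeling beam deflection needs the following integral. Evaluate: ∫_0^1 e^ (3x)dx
Antiderivative: (1/3)e^(3x)
Evaluate: (1/3)(e^3 - 1)

Answer: (e^3 - 1)/3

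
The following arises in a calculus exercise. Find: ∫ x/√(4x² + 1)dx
Let u = 4x²+1, du = 8x dx
∫ (1/8)·u^(-1/2) du = √u/4+C

Answer: √(4x²+1)/4+C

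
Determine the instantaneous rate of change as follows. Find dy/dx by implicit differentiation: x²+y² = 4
Differentiate both sides: 2x + 2y·(dy/dx)=0
Solve: dy/dx=-2x/(2y)=-x/y

Answer: dy/dx=-x/y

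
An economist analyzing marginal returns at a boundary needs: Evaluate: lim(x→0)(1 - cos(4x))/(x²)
Using 1-cos(u) ≈ u²/2 for small u:
(1-cos(4x)) ≈ (4x)²/2=16x²/2
So limit=16/(2·1)=8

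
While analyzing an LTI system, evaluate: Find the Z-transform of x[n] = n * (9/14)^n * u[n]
Using the property Z{n*a^n*u[n]}=az/(z-a)^2
With a=9/14: X(z)=(9/14)z/(z - 9/14)^2, |z| > 9/14

Answer: (9/14)z/(z - 9/14)^2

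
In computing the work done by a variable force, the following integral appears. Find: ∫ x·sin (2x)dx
By parts: u = x, dv = sin(2x) dx
du = dx, v = -cos(2x)/2
= -x·cos(2x)/2+sin(2x)/2²+C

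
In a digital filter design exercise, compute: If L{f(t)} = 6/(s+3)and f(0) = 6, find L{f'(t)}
L{f'(t)} = s·F(s) - f(0) = 6s/(s + 3) - 6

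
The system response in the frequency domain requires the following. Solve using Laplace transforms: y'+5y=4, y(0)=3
Take L of both sides: sY(s)-3+5Y(s) = 4/s
Y(s)(s+5) = 4/s+3
Y(s) = 4/(s(s+5))+3/(s+5)
Partial fractions: 4/(s(s+5)) = (4/5)/s - (4/5)/(s+5)
So Y(s) = (4/5)/s+(11/5)/(s+5)
Inverse transform (L^(-1){1/s} = 1, L^(-1){1/(s+5)} = e^(-5t)):

Answer: y(t) = 4/5+(11/5)·e^(-5t)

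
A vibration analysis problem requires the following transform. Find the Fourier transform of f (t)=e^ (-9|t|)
Using the standard pair: F{e^(-a|t|)} = 2a/(a^2+omega^2)
With a = 9: F(omega) = 18/(81+omega^2)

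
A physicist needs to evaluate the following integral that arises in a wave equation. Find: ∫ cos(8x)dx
Using substitution u = 8x: ∫ cos(u) du/8 = sin(u)/8+C

Answer: (1/8)sin(8x)+C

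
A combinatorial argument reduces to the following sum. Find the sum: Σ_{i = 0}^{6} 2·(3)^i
Geometric series: S=a(1 - r^n)/(1 - r)
a=2, r=3, n=7
S=2(1 - 2187)/-2=2186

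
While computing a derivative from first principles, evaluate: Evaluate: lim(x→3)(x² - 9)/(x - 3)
Factor: (x² - 9)=(x-3)(x+3)
Cancel (x-3): lim(x→3) (x+3)=6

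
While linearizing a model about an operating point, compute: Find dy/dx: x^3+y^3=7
Differentiate: 3x^2+3y^2·(dy/dx)=0
dy/dx=-3x^2/(3y^2)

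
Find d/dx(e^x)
Chain rule: d/dx[e^u] = e^u · u' where u = x
u' = 1

Answer: 1·e^x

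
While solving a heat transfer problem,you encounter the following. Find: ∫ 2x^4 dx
Using power rule: ∫ 2x^4 dx = 2/5 x^5 + C = (2/5)x^5 + C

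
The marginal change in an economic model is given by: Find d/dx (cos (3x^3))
Chain rule: d/dx[cos(u)]=-sin(u)·u' where u=3x^3
u'=9x^2

Answer: -9x^2·sin(3x^3)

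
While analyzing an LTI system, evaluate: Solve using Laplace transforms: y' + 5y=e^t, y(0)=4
Take L: sY - 4+5Y = 1/(s-1)
Y(s+5) = 1/(s-1)+4
Y = 1/((s-1)(s+5))+4/(s+5)
Partial fractions: 1/((s-1)(s+5)) = (1/6)/(s-1) - (1/6)/(s+5)
So Y = (1/6)/(s-1)+(23/6)/(s+5)
Inverse Laplace transform (L^(-1){1/(s-1)} = e^t, L^(-1){1/(s+5)} = e^(-5t)):

Answer: y(t) = (1/6)·e^t+(23/6)·e^(-5t)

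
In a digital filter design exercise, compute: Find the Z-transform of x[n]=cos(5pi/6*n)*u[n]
Z{cos(w0*n)*u[n]}=z(z - cos(w0))/(z^2-2z*cos(w0)+1)
With w0=5pi/6: X(z)=z(z - cos(5pi/6))/(z^2-2z*cos(5pi/6)+1)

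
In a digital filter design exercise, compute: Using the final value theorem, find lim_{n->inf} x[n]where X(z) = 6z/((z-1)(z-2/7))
Final value theorem: lim x[n] = lim_{z->1} (z-1) * X(z)
(z-1) * X(z) = 6z/(z-2/7)
As z->1: 6/(1 - 2/7) = 6/(5/7) = 42/5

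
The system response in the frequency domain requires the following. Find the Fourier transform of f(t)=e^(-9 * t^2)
The Fourier transform of a Gaussian e^(-a*t^2) is sqrt(pi/a)*e^(-omega^2/(4a)).
With a=9: F(omega)=sqrt(pi)/3*e^(-omega^2/36)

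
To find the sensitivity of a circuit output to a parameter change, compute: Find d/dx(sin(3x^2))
Chain rule: d/dx[sin(u)] = cos(u)·u' where u = 3x^2
u' = 6x

Answer: 6x·cos(3x^2)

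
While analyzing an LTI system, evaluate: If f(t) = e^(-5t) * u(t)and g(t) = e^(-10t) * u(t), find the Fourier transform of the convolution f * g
By the convolution theorem: F{f*g} = F(omega)*G(omega)
F(omega) = 1/(5 + j*omega), G(omega) = 1/(10 + j*omega)
F{f*g} = 1/((5 + j*omega)(10 + j*omega))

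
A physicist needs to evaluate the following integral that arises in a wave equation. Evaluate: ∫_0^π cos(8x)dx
Antiderivative: sin(8x)/8
Evaluate at bounds: [sin(8·π)/8] - [sin(8·0)/8]
=((0) - (0))/8=0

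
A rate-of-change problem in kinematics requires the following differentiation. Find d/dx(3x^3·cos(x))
Product rule: (fg)'=f'g+fg'
f=3x^3, f'=9x^2
g=cos(x), g'=-sin(x)

Answer: 9x^2·cos(x)-3x^3·sin(x)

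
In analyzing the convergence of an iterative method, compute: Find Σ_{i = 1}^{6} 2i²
= 2·n(n+1)(2n+1)/6 = 2·6·7·13/6 = 182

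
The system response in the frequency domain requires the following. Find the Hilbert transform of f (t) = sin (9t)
The Hilbert transform shifts each frequency component by -pi/2.
H{sin(wt)} = -cos(wt)
With w = 9: H{sin(9t)} = -cos(9t)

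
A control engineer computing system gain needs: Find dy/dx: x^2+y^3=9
Differentiate: 2x+3y^2·(dy/dx)=0
dy/dx=-2x/(3y^2)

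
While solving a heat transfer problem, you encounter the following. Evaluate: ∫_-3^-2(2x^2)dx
Step 1: Find antiderivative F(x)=(2/3)x^3
Step 2: F(-2) - F(-3)=-16/3 - (-18)=38/3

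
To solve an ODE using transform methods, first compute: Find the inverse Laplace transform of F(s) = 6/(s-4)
L^(-1){6/(s-a)} = c·e^(at)
Here a = 4, c = 6

Answer: 6e^(4t)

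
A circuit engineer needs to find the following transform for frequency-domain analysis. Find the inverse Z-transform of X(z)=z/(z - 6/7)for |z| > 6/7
Standard pair: z/(z-a) <-> a^n*u[n] for causal signals
With a=6/7: x[n]=(6/7)^n*u[n]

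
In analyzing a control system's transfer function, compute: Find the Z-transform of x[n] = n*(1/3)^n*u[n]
Using the property Z{n*a^n*u[n]}=az/(z-a)^2
With a=1/3: X(z)=(1/3)z/(z - 1/3)^2, |z| > 1/3

Answer: (1/3)z/(z - 1/3)^2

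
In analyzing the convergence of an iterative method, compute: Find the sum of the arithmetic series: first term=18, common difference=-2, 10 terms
Last term: a_n=18+(10-1)·-2=0
Sum=n(a_1+a_n)/2=10(18+0)/2=90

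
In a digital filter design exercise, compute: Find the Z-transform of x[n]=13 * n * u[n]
Z{n*u[n]} = z/(z-1)^2
By linearity: Z{13*n*u[n]} = 13z/(z-1)^2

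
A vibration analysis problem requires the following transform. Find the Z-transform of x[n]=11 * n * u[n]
Z{n*u[n]} = z/(z-1)^2
By linearity: Z{11*n*u[n]} = 11z/(z-1)^2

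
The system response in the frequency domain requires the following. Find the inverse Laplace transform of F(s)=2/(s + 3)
L^(-1){2/(s-a)} = c·e^(at)
Here a = -3, c = 2

Answer: 2e^(-3t)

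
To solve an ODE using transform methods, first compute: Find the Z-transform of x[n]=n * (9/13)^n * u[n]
Using the property Z{n*a^n*u[n]}=az/(z-a)^2
With a=9/13: X(z)=(9/13)z/(z - 9/13)^2, |z| > 9/13

Answer: (9/13)z/(z - 9/13)^2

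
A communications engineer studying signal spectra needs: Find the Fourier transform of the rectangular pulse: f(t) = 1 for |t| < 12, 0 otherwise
F(omega) = integral from -12 to 12 of e^(-j*omega*t) dt
= 2*sin(12*omega)/omega = 24*sinc(12*omega/pi)

Answer: 2*sin(12*omega)/omega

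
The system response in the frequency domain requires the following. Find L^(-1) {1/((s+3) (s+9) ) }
Partial fractions: 1/((s + 3)(s + 9)) = A/(s + 3) + B/(s + 9)
Cover-up: A = 1/(s + 9)|_{s = -3} = 1/6; B = 1/(s + 3)|_{s = -9} = -1/6
L^(-1) = (1/6)e^(-3t) - (1/6)e^(-9t)

Answer: (1/6)(e^(-3t) - e^(-9t))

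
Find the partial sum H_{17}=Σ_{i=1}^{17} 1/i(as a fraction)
H_17=1 + 1/2 + 1/3 + ... + 1/17
=42142223/12252240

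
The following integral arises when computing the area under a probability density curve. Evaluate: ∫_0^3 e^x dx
Antiderivative: e^x
Evaluate: (e^3-1)

Answer: e^3-1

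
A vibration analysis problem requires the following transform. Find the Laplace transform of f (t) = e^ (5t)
L{e^(at)} = 1/(s-a)
L{e^(5t)} = 1/(s-5)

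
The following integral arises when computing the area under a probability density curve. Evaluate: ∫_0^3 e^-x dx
Antiderivative: -e^-x
Evaluate: -(e^-3-1)

Answer: (e^-3-1)/(-1)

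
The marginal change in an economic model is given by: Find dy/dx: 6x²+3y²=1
Differentiate: 12x + 6y·(dy/dx)=0
dy/dx=-12x/(6y)=-2·(x/y)

Answer: dy/dx=-2·(x/y)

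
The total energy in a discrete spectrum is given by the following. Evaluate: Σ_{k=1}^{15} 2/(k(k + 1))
Partial fractions: 2/(k(k+1))=2/k - 2/(k+1)
Telescoping sum: 2(1-1/16)=2·15/16

Answer: 15/8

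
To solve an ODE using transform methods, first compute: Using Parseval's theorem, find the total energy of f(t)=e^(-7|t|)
Parseval's theorem: E=integral |f(t)|^2 dt=(1/2pi) integral |F(omega)|^2 domega
E=integral_{-inf}^{inf} e^(-14|t|) dt=2 * integral_0^inf e^(-14t) dt=2/(2 * 7)=1/7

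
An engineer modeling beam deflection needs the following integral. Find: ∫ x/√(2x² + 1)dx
Let u=2x²+1, du=4x dx
∫ (1/4)·u^(-1/2) du=√u/2+C

Answer: √(2x²+1)/2+C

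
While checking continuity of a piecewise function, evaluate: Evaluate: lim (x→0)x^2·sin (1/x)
Squeeze theorem: -|x^2| ≤ x^2·sin(1/x) ≤ |x^2|
Since x^2 → 0 as x → 0, by squeeze theorem the limit is 0

Answer: 0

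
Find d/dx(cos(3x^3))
Chain rule: d/dx[cos(u)] = -sin(u)·u' where u = 3x^3
u' = 9x^2

Answer: -9x^2·sin(3x^3)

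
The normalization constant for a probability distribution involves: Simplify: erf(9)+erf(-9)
erf is odd: erf(-9)=-erf(9)
erf(9) + erf(-9)=erf(9) - erf(9)=0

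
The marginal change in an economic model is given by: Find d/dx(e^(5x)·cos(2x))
Product rule: (fg)'=f'g+fg'
f=e^(5x), f'=5·e^(5x)
g=cos(2x), g'=-2·sin(2x)

Answer: 5·e^(5x)·cos(2x)-2·e^(5x)·sin(2x)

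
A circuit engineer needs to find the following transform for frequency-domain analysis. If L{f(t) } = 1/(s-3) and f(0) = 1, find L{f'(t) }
L{f'(t)} = s·F(s) - f(0) = s/(s-3)-1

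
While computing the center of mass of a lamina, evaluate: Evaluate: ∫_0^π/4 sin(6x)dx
Antiderivative: -cos(6x)/6
Evaluate at bounds: [-cos(6·π/4)/6] - [-cos(6·0)/6]
=(-(0) + (1))/6=1/6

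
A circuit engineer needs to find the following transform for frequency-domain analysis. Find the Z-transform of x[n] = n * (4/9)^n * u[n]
Using the property Z{n*a^n*u[n]} = az/(z-a)^2
With a = 4/9: X(z) = (4/9)z/(z - 4/9)^2, |z| > 4/9

Answer: (4/9)z/(z - 4/9)^2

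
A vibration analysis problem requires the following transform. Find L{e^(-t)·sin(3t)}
First shifting: L{e^(at)f(t)} = F(s-a)
L{sin(3t)} = 3/(s²+9)
Shift: 3/((s+1)²+9)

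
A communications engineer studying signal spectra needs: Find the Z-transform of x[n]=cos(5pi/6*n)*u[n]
Z{cos(w0 * n) * u[n]}=z(z - cos(w0))/(z^2-2z * cos(w0)+1)
With w0=5pi/6: X(z)=z(z - cos(5pi/6))/(z^2-2z * cos(5pi/6)+1)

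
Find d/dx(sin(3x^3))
Chain rule: d/dx[sin(u)]=cos(u)·u' where u=3x^3
u'=9x^2

Answer: 9x^2·cos(3x^3)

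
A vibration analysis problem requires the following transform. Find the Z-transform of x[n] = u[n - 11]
Using the time-shift property: Z{u[n-11]} = z^(-11)*z/(z-1)
= z^(-10)/(z-1)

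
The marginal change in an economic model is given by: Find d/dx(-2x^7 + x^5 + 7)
Power rule: d/dx(ax^n)=n·a·x^(n-1)
Term by term: -14·x^6 + 5·x^4

Answer: -14x^6 + 5x^4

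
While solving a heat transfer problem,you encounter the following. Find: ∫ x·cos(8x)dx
By parts: u=x, dv=cos(8x) dx
du=dx, v=sin(8x)/8
=x·sin(8x)/8+cos(8x)/8²+C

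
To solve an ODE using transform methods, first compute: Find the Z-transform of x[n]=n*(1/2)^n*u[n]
Using the property Z{n*a^n*u[n]} = az/(z-a)^2
With a = 1/2: X(z) = (1/2)z/(z - 1/2)^2, |z| > 1/2

Answer: (1/2)z/(z - 1/2)^2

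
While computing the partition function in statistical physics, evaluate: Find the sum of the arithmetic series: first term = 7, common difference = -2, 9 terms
Last term: a_n=7 + (9 - 1)·-2=-9
Sum=n(a_1 + a_n)/2=9(7 + (-9))/2=-9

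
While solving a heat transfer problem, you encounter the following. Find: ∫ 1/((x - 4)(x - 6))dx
Partial fractions: 1/((x-4)(x-6))=A/(x-4)+B/(x-6)
A=-1/2, B=1/2
∫ [-1/2· 1/(x-4)+1/2· 1/(x-6)] dx
=(1/2)[ln|x-6| - ln|x-4|]+C

Answer: (1/2)·ln|(x-6)/(x-4)|+C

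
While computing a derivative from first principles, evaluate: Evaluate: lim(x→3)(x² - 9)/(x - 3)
Factor: (x² - 9)=(x-3)(x+3)
Cancel (x-3): lim(x→3) (x+3)=6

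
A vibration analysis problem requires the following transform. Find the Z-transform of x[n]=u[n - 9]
Using the time-shift property: Z{u[n-9]}=z^(-9) * z/(z-1)
=z^(-8)/(z-1)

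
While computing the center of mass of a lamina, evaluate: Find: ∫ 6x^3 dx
Using power rule: ∫ 6x^3 dx=6/4 x^4+C=(3/2)x^4+C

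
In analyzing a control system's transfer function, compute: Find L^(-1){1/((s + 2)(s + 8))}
Partial fractions: 1/((s+2)(s+8)) = A/(s+2)+B/(s+8)
Cover-up: A = 1/(s+8)|_{s = -2} = 1/6; B = 1/(s+2)|_{s = -8} = -1/6
L^(-1) = (1/6)e^(-2t) - (1/6)e^(-8t)

Answer: (1/6)(e^(-2t) - e^(-8t))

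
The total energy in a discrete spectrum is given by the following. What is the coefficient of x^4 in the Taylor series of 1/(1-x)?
1/(1-x)=Σ x^n for |x|<1
All coefficients are 1

Answer: 1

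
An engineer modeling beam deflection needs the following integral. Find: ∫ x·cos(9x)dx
By parts: u = x, dv = cos(9x) dx
du = dx, v = sin(9x)/9
= x·sin(9x)/9 + cos(9x)/9² + C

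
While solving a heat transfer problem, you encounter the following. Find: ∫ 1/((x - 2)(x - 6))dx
Partial fractions: 1/((x-2)(x-6))=A/(x-2)+B/(x-6)
A=-1/4, B=1/4
∫ [-1/4· 1/(x-2)+1/4· 1/(x-6)] dx
=(1/4)[ln|x-6| - ln|x-2|]+C

Answer: (1/4)·ln|(x-6)/(x-2)|+C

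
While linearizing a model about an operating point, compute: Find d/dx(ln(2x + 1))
Chain rule: d/dx[ln(u)] = u'/u where u = 2x + 1
u' = 2

Answer: (2)/(2x + 1)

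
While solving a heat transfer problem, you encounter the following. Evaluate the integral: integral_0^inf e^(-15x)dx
integral_0^inf e^(-15x) dx = [-1/15 * e^(-15x)]_0^inf
= 0 - (-1/15) = 1/15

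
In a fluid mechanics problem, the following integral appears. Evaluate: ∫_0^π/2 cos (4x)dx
Antiderivative: sin(4x)/4
Evaluate at bounds: [sin(4·π/2)/4] - [sin(4·0)/4]
= ((0) - (0))/4 = 0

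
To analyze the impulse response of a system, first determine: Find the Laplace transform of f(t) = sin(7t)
L{sin(wt)} = w/(s²+w²)
L{sin(7t)} = 7/(s²+49)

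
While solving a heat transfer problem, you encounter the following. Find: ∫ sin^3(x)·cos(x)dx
Let u=sin(x), du=cos(x) dx
∫ u^3 du=u^4/4 + C

Answer: sin^4(x)/4 + C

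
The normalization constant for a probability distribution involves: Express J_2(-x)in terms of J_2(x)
For integer n: J_n(-x) = (-1)^n J_n(x)
With n = 2: J_2(-x) = (-1)^2 J_2(x) = J_2(x)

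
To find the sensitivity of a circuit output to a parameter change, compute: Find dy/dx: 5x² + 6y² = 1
Differentiate: 10x + 12y·(dy/dx)=0
dy/dx=-10x/(12y)=-(5/6)·(x/y)

Answer: dy/dx=-(5/6)·(x/y)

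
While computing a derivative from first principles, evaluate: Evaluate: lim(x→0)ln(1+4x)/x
L'Hôpital (0/0): lim 4/(1 + 4x) / 1 = 4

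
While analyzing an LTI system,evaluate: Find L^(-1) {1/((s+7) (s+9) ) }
Partial fractions: 1/((s+7)(s+9))=A/(s+7)+B/(s+9)
Cover-up: A=1/(s+9)|_{s=-7}=1/2; B=1/(s+7)|_{s=-9}=-1/2
L^(-1)=(1/2)e^(-7t) - (1/2)e^(-9t)

Answer: (1/2)(e^(-7t) - e^(-9t))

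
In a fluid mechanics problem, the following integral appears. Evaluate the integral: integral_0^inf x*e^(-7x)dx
This is a Gamma integral. Substitute u=7x (du=7 dx):
integral_0^inf x*e^(-7x) dx=(1/7^2) integral_0^inf u^1*e^(-u) du
=Gamma(2)/7^2=1!/7^2=1/49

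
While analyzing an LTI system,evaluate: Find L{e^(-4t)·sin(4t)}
First shifting: L{e^(at)f(t)}=F(s-a)
L{sin(4t)}=4/(s²+16)
Shift: 4/((s+4)²+16)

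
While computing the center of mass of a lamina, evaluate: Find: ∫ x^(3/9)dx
Power rule: ∫ x^(1/3) dx = x^(4/3)/(4/3)+C

Answer: (3/4)·x^(4/3)+C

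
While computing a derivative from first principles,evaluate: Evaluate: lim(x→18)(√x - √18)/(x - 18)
Multiply by conjugate (√x + √18)/(√x + √18):
=(x - 18)/((x - 18)(√x + √18))=1/(√x + √18)
As x → 18: 1/(2√18)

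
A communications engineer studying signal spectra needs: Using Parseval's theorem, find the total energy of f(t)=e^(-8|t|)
Parseval's theorem: E = integral |f(t)|^2 dt = (1/2pi) integral |F(omega)|^2 domega
E = integral_{-inf}^{inf} e^(-16|t|) dt = 2*integral_0^inf e^(-16t) dt = 2/(2*8) = 1/8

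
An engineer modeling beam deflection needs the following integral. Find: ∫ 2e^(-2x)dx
Since d/dx[e^(-2x)]=-2e^(-2x), we get -1 e^(-2x)+C

Answer: -e^(-2x)+C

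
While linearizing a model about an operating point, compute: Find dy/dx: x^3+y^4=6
Differentiate: 3x^2 + 4y^3·(dy/dx)=0
dy/dx=-3x^2/(4y^3)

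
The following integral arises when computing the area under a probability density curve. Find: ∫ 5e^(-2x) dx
Since d/dx[e^(-2x)] = -2e^(-2x), we get -5/2 e^(-2x) + C

Answer: (-5/2)e^(-2x) + C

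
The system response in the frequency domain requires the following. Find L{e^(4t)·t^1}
First shifting: L{e^(at)f(t)} = F(s-a)
L{t^1} = 1/s^2
Shift s → s-4: 1/(s-4)^2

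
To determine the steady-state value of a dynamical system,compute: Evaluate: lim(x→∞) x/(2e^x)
Apply L'Hôpital 1 times (∞/∞ each time):
Eventually get 1!/(2e^x) → 0

Answer: 0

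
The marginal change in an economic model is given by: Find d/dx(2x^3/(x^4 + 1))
Quotient rule: (f/g)'=(f'g - fg')/g²
f=2x^3, f'=6x^2
g=x^4+1, g'=4x^3

Answer: (6x^2·(x^4+1)-8x^6)/(x^4+1)²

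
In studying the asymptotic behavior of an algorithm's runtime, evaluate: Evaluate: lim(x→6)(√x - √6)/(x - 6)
Multiply by conjugate (√x + √6)/(√x + √6):
= (x - 6)/((x - 6)(√x + √6)) = 1/(√x + √6)
As x → 6: 1/(2√6)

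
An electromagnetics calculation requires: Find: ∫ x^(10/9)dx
Power rule: ∫ x^(10/9) dx=x^(19/9)/(19/9)+C

Answer: (9/19)·x^(19/9)+C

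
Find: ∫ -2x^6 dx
Using power rule: ∫ -2x^6 dx = -2/7 x^7 + C = (-2/7)x^7 + C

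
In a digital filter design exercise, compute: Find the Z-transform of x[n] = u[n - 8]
Using the time-shift property: Z{u[n-8]} = z^(-8) * z/(z-1)
= z^(-7)/(z-1)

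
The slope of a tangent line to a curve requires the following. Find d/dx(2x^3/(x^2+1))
Quotient rule: (f/g)' = (f'g - fg')/g²
f = 2x^3, f' = 6x^2
g = x^2 + 1, g' = 2x

Answer: (6x^2·(x^2 + 1) - 4x^4)/(x^2 + 1)²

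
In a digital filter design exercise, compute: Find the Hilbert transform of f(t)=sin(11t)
The Hilbert transform shifts each frequency component by -pi/2.
H{sin(wt)}=-cos(wt)
With w=11: H{sin(11t)}=-cos(11t)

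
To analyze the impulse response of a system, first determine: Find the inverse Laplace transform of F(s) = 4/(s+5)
L^(-1){4/(s-a)}=c·e^(at)
Here a=-5, c=4

Answer: 4e^(-5t)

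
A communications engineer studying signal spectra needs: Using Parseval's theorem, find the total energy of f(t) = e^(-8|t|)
Parseval's theorem: E = integral |f(t)|^2 dt = (1/2pi) integral |F(omega)|^2 domega
E = integral_{-inf}^{inf} e^(-16|t|) dt = 2*integral_0^inf e^(-16t) dt = 2/(2*8) = 1/8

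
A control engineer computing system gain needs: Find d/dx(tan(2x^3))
Chain rule: d/dx[tan(u)] = sec²(u)·u' where u = 2x^3
u' = 6x^2

Answer: 6x^2·sec²(2x^3)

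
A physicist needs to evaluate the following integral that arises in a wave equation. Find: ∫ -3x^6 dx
Using power rule: ∫ -3x^6 dx=-3/7 x^7 + C=(-3/7)x^7 + C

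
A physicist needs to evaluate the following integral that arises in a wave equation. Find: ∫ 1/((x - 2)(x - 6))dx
Partial fractions: 1/((x-2)(x-6))=A/(x-2) + B/(x-6)
A=-1/4, B=1/4
∫ [-1/4· 1/(x-2) + 1/4· 1/(x-6)] dx
=(1/4)[ln|x-6| - ln|x-2|] + C

Answer: (1/4)·ln|(x-6)/(x-2)| + C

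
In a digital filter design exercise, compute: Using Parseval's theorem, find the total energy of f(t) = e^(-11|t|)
Parseval's theorem: E=integral |f(t)|^2 dt=(1/2pi) integral |F(omega)|^2 domega
E=integral_{-inf}^{inf} e^(-22|t|) dt=2*integral_0^inf e^(-22t) dt=2/(2*11)=1/11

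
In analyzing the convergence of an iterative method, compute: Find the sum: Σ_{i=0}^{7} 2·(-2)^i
Geometric series: S=a(1 - r^n)/(1 - r)
a=2, r=-2, n=8
S=2(1-256)/3=-170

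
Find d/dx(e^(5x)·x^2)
Product rule: (fg)'=f'g+fg'
f=e^(5x), f'=5·e^(5x)
g=x^2, g'=2x

Answer: 5·e^(5x)·x^2+2·e^(5x)·x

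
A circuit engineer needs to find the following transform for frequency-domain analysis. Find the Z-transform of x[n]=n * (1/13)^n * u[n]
Using the property Z{n * a^n * u[n]} = az/(z-a)^2
With a = 1/13: X(z) = (1/13)z/(z - 1/13)^2, |z| > 1/13

Answer: (1/13)z/(z - 1/13)^2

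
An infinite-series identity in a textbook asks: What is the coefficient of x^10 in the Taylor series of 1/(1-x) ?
1/(1-x)=Σ x^n for |x|<1
All coefficients are 1

Answer: 1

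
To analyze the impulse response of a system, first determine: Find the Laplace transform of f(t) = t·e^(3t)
L{t·e^(at)} = 1/(s-a)²
L{t·e^(3t)} = 1/(s-3)²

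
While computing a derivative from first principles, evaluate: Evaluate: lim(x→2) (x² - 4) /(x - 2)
Factor: (x² - 4)=(x-2)(x + 2)
Cancel (x-2): lim(x→2) (x + 2)=4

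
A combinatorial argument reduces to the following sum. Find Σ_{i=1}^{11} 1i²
= 1·n(n+1)(2n+1)/6 = 1·11·12·23/6 = 506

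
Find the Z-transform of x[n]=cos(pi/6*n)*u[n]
Z{cos(w0*n)*u[n]}=z(z - cos(w0))/(z^2-2z*cos(w0)+1)
With w0=pi/6: X(z)=z(z - cos(pi/6))/(z^2-2z*cos(pi/6)+1)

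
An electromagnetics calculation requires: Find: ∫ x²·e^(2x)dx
Integration by parts twice:
First: u = x², dv = e^(2x) dx => x²e^(2x)/2 - (2/2)∫ xe^(2x) dx
Second (∫ xe^(2x) dx): xe^(2x)/2 - e^(2x)/4
Combining: e^(2x)(x²/2 - 2x/4 + 2/8) + C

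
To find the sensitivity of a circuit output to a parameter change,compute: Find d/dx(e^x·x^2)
Product rule: (fg)' = f'g + fg'
f = e^x, f' = e^x
g = x^2, g' = 2x

Answer: e^x·x^2 + 2·e^x·x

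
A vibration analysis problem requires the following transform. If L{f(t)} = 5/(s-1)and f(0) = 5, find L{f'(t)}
L{f'(t)}=s·F(s) - f(0)=5s/(s-1)-5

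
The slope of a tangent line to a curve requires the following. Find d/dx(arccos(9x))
d/dx[arccos(u)] = -u'/√(1-u²), u = 9x, u' = 9

Answer: -9/√(1 - 81x²)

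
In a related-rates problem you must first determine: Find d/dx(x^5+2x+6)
Power rule: d/dx(ax^n) = n·a·x^(n-1)
Term by term: 5·x^4 + 2

Answer: 5x^4 + 2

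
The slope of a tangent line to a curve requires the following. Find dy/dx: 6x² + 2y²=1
Differentiate: 12x + 4y·(dy/dx) = 0
dy/dx = -12x/(4y) = -3·(x/y)

Answer: dy/dx = -3·(x/y)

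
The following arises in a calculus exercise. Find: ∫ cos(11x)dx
Using substitution u = 11x: ∫ cos(u) du/11 = sin(u)/11 + C

Answer: (1/11)sin(11x) + C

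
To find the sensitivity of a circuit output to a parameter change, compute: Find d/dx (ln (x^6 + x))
Chain rule: d/dx[ln(u)]=u'/u where u=x^6 + x
u'=6x^5 + 1

Answer: (6x^5 + 1)/(x^6 + x)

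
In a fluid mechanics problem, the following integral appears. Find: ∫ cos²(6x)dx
Using identity cos²(u) = (1 + cos(2u))/2:
∫ (1 + cos(12x))/2 dx = x/2 + sin(12x)/24 + C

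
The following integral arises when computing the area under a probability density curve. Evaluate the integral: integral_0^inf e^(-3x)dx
integral_0^inf e^(-3x) dx = [-1/3*e^(-3x)]_0^inf
= 0 - (-1/3) = 1/3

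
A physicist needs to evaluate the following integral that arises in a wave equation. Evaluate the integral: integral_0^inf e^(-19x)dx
integral_0^inf e^(-19x) dx = [-1/19*e^(-19x)]_0^inf
= 0 - (-1/19) = 1/19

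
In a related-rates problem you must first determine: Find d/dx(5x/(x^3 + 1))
Quotient rule: (f/g)'=(f'g - fg')/g²
f=5x, f'=5
g=x^3 + 1, g'=3x^2

Answer: (5·(x^3 + 1) - 15x^3)/(x^3 + 1)²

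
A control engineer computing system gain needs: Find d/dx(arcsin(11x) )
d/dx[arcsin(u)] = u'/√(1-u²), u = 11x, u' = 11

Answer: 11/√(1 - 121x²)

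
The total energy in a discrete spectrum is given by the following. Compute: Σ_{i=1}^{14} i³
Using formula: Σ i^3 = [n(n + 1)/2]² = [14·15/2]² = 11025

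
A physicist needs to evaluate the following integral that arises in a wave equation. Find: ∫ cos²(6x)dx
Using identity cos²(u)=(1 + cos(2u))/2:
∫ (1 + cos(12x))/2 dx=x/2 + sin(12x)/24 + C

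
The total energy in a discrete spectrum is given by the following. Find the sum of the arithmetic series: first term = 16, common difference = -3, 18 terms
Last term: a_n = 16+(18-1)·-3 = -35
Sum = n(a_1+a_n)/2 = 18(16+(-35))/2 = -171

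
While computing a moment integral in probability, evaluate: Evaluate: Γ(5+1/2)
Γ(n + 1/2)=(2n)!√π/(4^n·n!)
=3628800√π/(1024·120)=(945/32)·√π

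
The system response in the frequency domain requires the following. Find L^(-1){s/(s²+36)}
L^(-1){s/(s²+w²)}=cos(wt)
Here w=6

Answer: cos(6t)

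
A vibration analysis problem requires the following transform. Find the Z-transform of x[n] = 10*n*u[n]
Z{n*u[n]}=z/(z-1)^2
By linearity: Z{10*n*u[n]}=10z/(z-1)^2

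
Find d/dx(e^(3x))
Chain rule: d/dx[e^u]=e^u · u' where u=3x
u'=3

Answer: 3·e^(3x)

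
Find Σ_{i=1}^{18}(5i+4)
=5·Σ i+4·18=5·171+72=927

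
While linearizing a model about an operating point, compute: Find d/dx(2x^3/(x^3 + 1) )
Quotient rule: (f/g)' = (f'g - fg')/g²
f = 2x^3, f' = 6x^2
g = x^3+1, g' = 3x^2

Answer: (6x^2·(x^3+1)-6x^5)/(x^3+1)²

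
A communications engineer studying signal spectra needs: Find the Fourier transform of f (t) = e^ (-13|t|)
Using the standard pair: F{e^(-a|t|)} = 2a/(a^2+omega^2)
With a = 13: F(omega) = 26/(169+omega^2)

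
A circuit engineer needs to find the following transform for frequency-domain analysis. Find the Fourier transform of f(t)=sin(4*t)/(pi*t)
sin(W*t)/(pi*t)=(W/pi)*sinc(W*t/pi) is the impulse response of the ideal low-pass filter with cutoff W (here W=4).
Its Fourier transform is a rectangular function:
F(omega)=1 for |omega| < 4, 0 otherwise

Answer: rect(omega/8) [i.e., 1 for |omega| < 4, 0 otherwise]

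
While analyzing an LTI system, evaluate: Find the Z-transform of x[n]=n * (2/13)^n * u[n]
Using the property Z{n * a^n * u[n]}=az/(z-a)^2
With a=2/13: X(z)=(2/13)z/(z - 2/13)^2, |z| > 2/13

Answer: (2/13)z/(z - 2/13)^2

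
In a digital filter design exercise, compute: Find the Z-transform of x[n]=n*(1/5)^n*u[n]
Using the property Z{n * a^n * u[n]}=az/(z-a)^2
With a=1/5: X(z)=(1/5)z/(z - 1/5)^2, |z| > 1/5

Answer: (1/5)z/(z - 1/5)^2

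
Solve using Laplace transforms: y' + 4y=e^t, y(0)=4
Take L: sY - 4+4Y = 1/(s-1)
Y(s+4) = 1/(s-1)+4
Y = 1/((s-1)(s+4))+4/(s+4)
Partial fractions: 1/((s-1)(s+4)) = (1/5)/(s-1) - (1/5)/(s+4)
So Y = (1/5)/(s-1)+(19/5)/(s+4)
Inverse Laplace transform (L^(-1){1/(s-1)} = e^t, L^(-1){1/(s+4)} = e^(-4t)):

Answer: y(t) = (1/5)·e^t+(19/5)·e^(-4t)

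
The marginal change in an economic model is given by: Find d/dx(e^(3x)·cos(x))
Product rule: (fg)' = f'g+fg'
f = e^(3x), f' = 3·e^(3x)
g = cos(x), g' = -sin(x)

Answer: 3·e^(3x)·cos(x) - e^(3x)·sin(x)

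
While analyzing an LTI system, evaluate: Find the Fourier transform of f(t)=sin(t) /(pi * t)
sin(W*t)/(pi*t) = (W/pi)*sinc(W*t/pi) is the impulse response of the ideal low-pass filter with cutoff W (here W = 1).
Its Fourier transform is a rectangular function:
F(omega) = 1 for |omega| < 1, 0 otherwise

Answer: rect(omega/2) [i.e., 1 for |omega| < 1, 0 otherwise]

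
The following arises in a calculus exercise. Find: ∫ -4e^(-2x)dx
Since d/dx[e^(-2x)] = -2e^(-2x), we get 2 e^(-2x) + C

Answer: 2e^(-2x) + C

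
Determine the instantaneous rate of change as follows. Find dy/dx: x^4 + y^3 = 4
Differentiate: 4x^3+3y^2·(dy/dx)=0
dy/dx=-4x^3/(3y^2)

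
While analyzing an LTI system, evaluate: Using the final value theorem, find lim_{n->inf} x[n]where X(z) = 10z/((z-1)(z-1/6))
Final value theorem: lim x[n]=lim_{z->1} (z-1)*X(z)
(z-1)*X(z)=10z/(z-1/6)
As z->1: 10/(1-1/6)=10/(5/6)=12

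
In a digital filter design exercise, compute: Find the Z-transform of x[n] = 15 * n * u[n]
Z{n*u[n]} = z/(z-1)^2
By linearity: Z{15*n*u[n]} = 15z/(z-1)^2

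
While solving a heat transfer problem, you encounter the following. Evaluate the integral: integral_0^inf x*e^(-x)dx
This is a Gamma integral. Substitute u=1x:
integral_0^inf x * e^(-x) dx=(1/1^2) integral_0^inf u^1 * e^(-u) du
=Gamma(2)/1^2=1!/1^2=1/1

Answer: 1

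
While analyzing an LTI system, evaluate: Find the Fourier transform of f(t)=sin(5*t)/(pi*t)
sin(W * t)/(pi * t) = (W/pi) * sinc(W * t/pi) is the impulse response of the ideal low-pass filter with cutoff W (here W = 5).
Its Fourier transform is a rectangular function:
F(omega) = 1 for |omega| < 5, 0 otherwise

Answer: rect(omega/10) [i.e., 1 for |omega| < 5, 0 otherwise]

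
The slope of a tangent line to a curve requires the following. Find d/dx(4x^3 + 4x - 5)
Power rule: d/dx(ax^n) = n·a·x^(n-1)
Term by term: 12·x^2 + 4

Answer: 12x^2 + 4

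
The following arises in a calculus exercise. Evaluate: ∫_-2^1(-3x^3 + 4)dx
Step 1: Find antiderivative F(x)=(-3/4)x^4+4x
Step 2: F(1) - F(-2)=13/4 - (-20)=93/4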